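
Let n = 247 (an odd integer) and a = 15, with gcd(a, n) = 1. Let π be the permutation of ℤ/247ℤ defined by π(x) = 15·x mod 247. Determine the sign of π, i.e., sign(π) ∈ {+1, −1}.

Trace 33: π^k(33) = [33, 1, 15, 225, 164, 237, 97] for k=0..6.
π_15 has 9 disjoint cycles with lengths [36, 36, 36, 36, 36, 36, 18, 12, 1] on {0,…,246}.
n − c = 247 − 9 = 238; sign = (−1)^238 = +1.
Via Zolotarev, sign(π_{15}) = (15|247) = +1.

+1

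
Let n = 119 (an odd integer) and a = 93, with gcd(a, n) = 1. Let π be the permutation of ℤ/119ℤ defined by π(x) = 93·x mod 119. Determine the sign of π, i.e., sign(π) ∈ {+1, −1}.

Trace 16: π^k(16) = [16, 60, 106, 100, 18, 8, 30] for k=0..6.
Cycle lengths of π_93 on ℤ/119ℤ: [24, 24, 24, 24, 8, 8, 3, 3, 1]; 9 cycles in total.
n − c = 119 − 9 = 110; sign = (−1)^110 = +1.
Via Zolotarev, sign(π_{93}) = (93|119) = +1.

+1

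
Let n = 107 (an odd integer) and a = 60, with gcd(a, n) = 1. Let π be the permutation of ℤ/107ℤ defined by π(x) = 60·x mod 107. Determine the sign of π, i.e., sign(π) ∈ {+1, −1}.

Start at x=96: 96 → 89 → 97 → 42 → 59 → 9 → 5 → … (one orbit).
The orbit structure of x ↦ 60x mod 107: 2 orbits of sizes [106, 1].
Σ(ℓ_i−1) = 107−2 = 105; sign = (−1)^105 = -1.
The Jacobi symbol (60|107) = -1 (Zolotarev) agrees.

-1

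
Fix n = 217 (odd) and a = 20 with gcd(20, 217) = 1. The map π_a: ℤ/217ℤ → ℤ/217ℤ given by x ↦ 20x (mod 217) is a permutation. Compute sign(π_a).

Start at x=64: 64 → 195 → 211 → 97 → 204 → 174 → 8 → … (one orbit).
Cycle type of π: 30×6 + 15×2 + 2×3 + 1; total 12 cycles.
Σ(ℓ_i−1) = 217−12 = 205; sign = (−1)^205 = -1.

-1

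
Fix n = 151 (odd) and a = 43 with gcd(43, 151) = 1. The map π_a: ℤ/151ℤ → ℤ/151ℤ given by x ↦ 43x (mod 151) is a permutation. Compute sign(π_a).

Orbit of 145 under x↦43x: [145, 44, 80, 118, 91, 138, 45]… (length divides ord_151(43)).
The orbit structure of x ↦ 43x mod 151: 3 orbits of sizes [75, 75, 1].
3 cycles on 151: each ℓ→(−1)^(ℓ−1), product (−1)^148 = +1.
Zolotarev: (43|151) = +1, matching the cycle-count sign.

+1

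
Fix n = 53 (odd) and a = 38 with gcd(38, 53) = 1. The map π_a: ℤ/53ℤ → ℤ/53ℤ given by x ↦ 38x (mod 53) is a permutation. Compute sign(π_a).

Start at x=28: 28 → 4 → 46 → 52 → 15 → 40 → 36 → … (one orbit).
π_38 has 3 disjoint cycles with lengths [26, 26, 1] on {0,…,52}.
With 3 cycles on 53 points, sign = (−1)^{53−3} = +1.

+1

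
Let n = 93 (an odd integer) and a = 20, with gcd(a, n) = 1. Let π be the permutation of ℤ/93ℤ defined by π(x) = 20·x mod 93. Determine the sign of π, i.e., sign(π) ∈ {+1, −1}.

-1

Start at x=41: 41 → 76 → 32 → 82 → 59 → 64 → 71 → … (one orbit).
π_20 has 6 disjoint cycles with lengths [30, 30, 15, 15, 2, 1] on {0,…,92}.
Σ(ℓ_i−1) = 93−6 = 87; sign = (−1)^87 = -1.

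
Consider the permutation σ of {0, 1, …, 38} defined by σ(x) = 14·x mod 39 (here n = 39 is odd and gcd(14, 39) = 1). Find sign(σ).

-1

Trace 1: π^k(1) = [1, 14] for k=0..1.
26 cycles of lengths [2, 2, 2, 2, 2, 2, 2, 2, 2, 2, 2, 2, 2, 1, 1, 1, 1, 1, 1, 1, 1, 1, 1, 1, 1, 1].
n − c = 39 − 26 = 13; sign = (−1)^13 = -1.
Via Zolotarev, sign(π_{14}) = (14|39) = -1.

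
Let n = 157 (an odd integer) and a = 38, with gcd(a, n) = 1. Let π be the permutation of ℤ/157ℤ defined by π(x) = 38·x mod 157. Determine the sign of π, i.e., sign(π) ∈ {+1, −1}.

Orbit of 54 under x↦38x: [54, 11, 104, 27, 84, 52, 92]… (length divides ord_157(38)).
Cycle type of π: 156 + 1; total 2 cycles.
sign(π) = (−1)^{n − #cycles} = (−1)^{157−2} = (−1)^155 = -1.
Via Zolotarev, sign(π_{38}) = (38|157) = -1.

-1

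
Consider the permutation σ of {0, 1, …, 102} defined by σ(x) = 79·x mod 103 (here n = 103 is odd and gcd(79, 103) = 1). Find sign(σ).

Orbit of 8 under x↦79x: [8, 14, 76, 30, 1, 79, 61]… (length divides ord_103(79)).
π_79 has 7 disjoint cycles with lengths [17, 17, 17, 17, 17, 17, 1] on {0,…,102}.
sign(π) = (−1)^{n − #cycles} = (−1)^{103−7} = (−1)^96 = +1.
Via Zolotarev, sign(π_{79}) = (79|103) = +1.

+1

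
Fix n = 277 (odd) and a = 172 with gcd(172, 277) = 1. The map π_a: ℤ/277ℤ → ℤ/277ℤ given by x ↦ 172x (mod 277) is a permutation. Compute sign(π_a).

-1

Start at x=208: 208 → 43 → 194 → 128 → 133 → 162 → 164 → … (one orbit).
π_172 has 2 disjoint cycles with lengths [276, 1] on {0,…,276}.
2 cycles on 277: each ℓ→(−1)^(ℓ−1), product (−1)^275 = -1.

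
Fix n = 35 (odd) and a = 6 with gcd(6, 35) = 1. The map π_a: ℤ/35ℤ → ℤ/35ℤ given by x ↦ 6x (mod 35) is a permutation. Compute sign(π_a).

-1

Trace 6: π^k(6) = [6, 1] for k=0..1.
π_6 has 20 disjoint cycles with lengths [2, 2, 2, 2, 2, 2, 2, 2, 2, 2, 2, 2, 2, 2, 2, 1, 1, 1, 1, 1] on {0,…,34}.
Σ(ℓ_i−1) = 35−20 = 15; sign = (−1)^15 = -1.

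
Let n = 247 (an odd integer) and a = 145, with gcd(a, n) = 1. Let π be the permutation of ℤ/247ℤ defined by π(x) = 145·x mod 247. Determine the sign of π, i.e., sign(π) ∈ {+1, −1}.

+1

Trace 159: π^k(159) = [159, 84, 77, 50, 87, 18, 140] for k=0..6.
π_145 has 23 disjoint cycles with lengths [12, 12, 12, 12, 12, 12, 12, 12, 12, 12, 12, 12, 12, 12, 12, 12, 12, 12, 12, 6, 6, 6, 1] on {0,…,246}.
247 − 23 = 224 transpositions; sign(π) = (−1)^224 = +1.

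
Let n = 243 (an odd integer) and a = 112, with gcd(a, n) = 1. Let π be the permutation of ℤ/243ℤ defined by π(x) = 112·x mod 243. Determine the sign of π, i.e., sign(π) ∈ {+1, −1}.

+1

Start at x=28: 28 → 220 → 97 → 172 → 67 → 214 → 154 → … (one orbit).
Decompose π into cycles: lengths [81, 81, 27, 27, 9, 9, 3, 3, 1, 1, 1] (11 cycles, including the fixed point 0).
sign(π) = (−1)^{n − #cycles} = (−1)^{243−11} = (−1)^232 = +1.
(112|243)_J = +1 (Zolotarev's lemma cross-check).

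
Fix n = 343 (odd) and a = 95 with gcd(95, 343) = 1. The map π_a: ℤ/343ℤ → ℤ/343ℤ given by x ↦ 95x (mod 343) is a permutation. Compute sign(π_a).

Start at x=30: 30 → 106 → 123 → 23 → 127 → 60 → 212 → … (one orbit).
Cycle lengths of π_95 on ℤ/343ℤ: [147, 147, 21, 21, 3, 3, 1]; 7 cycles in total.
343 − 7 = 336 transpositions; sign(π) = (−1)^336 = +1.
The Jacobi symbol (95|343) = +1 (Zolotarev) agrees.

+1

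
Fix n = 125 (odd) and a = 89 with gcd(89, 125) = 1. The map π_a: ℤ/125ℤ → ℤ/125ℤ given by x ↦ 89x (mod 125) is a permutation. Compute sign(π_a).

Start at x=51: 51 → 39 → 96 → 44 → 41 → 24 → 11 → … (one orbit).
Decompose π into cycles: lengths [50, 50, 10, 10, 2, 2, 1] (7 cycles, including the fixed point 0).
125 − 7 = 118 transpositions; sign(π) = (−1)^118 = +1.

+1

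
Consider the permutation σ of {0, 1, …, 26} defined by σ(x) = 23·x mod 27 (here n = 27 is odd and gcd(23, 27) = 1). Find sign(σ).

-1

Start at x=2: 2 → 19 → 5 → 7 → 26 → 4 → 11 → … (one orbit).
Decompose π into cycles: lengths [18, 6, 2, 1] (4 cycles, including the fixed point 0).
Σ(ℓ_i−1) = 27−4 = 23; sign = (−1)^23 = -1.
Zolotarev: (23|27) = -1, matching the cycle-count sign.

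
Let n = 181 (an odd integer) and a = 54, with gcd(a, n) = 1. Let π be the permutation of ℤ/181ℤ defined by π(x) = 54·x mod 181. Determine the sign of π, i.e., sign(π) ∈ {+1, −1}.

Trace 112: π^k(112) = [112, 75, 68, 52, 93, 135, 50] for k=0..6.
Cycle lengths of π_54 on ℤ/181ℤ: [180, 1]; 2 cycles in total.
With 2 cycles on 181 points, sign = (−1)^{181−2} = -1.

-1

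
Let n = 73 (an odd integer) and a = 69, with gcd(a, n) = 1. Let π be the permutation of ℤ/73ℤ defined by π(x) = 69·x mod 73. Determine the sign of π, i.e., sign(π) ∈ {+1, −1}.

Orbit of 32 under x↦69x: [32, 18, 1, 69, 16, 9, 37]… (length divides ord_73(69)).
π_69 has 5 disjoint cycles with lengths [18, 18, 18, 18, 1] on {0,…,72}.
With 5 cycles on 73 points, sign = (−1)^{73−5} = +1.

+1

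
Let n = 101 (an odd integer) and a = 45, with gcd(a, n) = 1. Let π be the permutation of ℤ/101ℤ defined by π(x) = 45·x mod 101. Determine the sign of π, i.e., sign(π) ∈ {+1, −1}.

+1

Start at x=13: 13 → 80 → 65 → 97 → 22 → 81 → 9 → … (one orbit).
3 cycles of lengths [50, 50, 1].
Σ(ℓ_i−1) = 101−3 = 98; sign = (−1)^98 = +1.
(45|101)_J = +1 (Zolotarev's lemma cross-check).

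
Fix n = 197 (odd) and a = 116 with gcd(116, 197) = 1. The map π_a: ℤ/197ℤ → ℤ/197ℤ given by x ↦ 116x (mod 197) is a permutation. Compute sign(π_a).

Start at x=169: 169 → 101 → 93 → 150 → 64 → 135 → 97 → … (one orbit).
π_116 has 3 disjoint cycles with lengths [98, 98, 1] on {0,…,196}.
197 − 3 = 194 transpositions; sign(π) = (−1)^194 = +1.
(116|197)_J = +1 (Zolotarev's lemma cross-check).

+1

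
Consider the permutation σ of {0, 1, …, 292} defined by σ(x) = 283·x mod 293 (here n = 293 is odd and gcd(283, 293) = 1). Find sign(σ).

+1

Start at x=54: 54 → 46 → 126 → 205 → 1 → 283 → 100 → … (one orbit).
π_283 has 5 disjoint cycles with lengths [73, 73, 73, 73, 1] on {0,…,292}.
Σ(ℓ_i−1) = 293−5 = 288; sign = (−1)^288 = +1.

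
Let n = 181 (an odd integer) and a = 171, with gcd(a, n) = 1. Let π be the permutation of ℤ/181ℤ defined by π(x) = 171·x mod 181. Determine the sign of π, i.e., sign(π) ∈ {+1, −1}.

Orbit of 179 under x↦171x: [179, 20, 162, 9, 91, 176, 50]… (length divides ord_181(171)).
2 cycles of lengths [180, 1].
Σ(ℓ_i−1) = 181−2 = 179; sign = (−1)^179 = -1.
The Jacobi symbol (171|181) = -1 (Zolotarev) agrees.

-1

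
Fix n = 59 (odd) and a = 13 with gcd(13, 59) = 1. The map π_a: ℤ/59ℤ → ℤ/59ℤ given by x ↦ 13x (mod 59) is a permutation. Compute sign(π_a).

-1

Orbit of 47 under x↦13x: [47, 21, 37, 9, 58, 46, 8]… (length divides ord_59(13)).
2 cycles of lengths [58, 1].
59 − 2 = 57 transpositions; sign(π) = (−1)^57 = -1.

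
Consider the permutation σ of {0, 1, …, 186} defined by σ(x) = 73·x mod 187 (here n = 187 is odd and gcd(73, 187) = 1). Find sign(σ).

Trace 169: π^k(169) = [169, 182, 9, 96, 89, 139, 49] for k=0..6.
The orbit structure of x ↦ 73x mod 187: 5 orbits of sizes [80, 80, 16, 10, 1].
sign(π) = (−1)^{n − #cycles} = (−1)^{187−5} = (−1)^182 = +1.
The Jacobi symbol (73|187) = +1 (Zolotarev) agrees.

+1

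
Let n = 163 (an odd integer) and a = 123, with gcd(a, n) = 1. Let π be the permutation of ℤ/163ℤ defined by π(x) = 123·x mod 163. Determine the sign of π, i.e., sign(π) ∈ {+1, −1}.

-1

Trace 53: π^k(53) = [53, 162, 40, 30, 104, 78, 140] for k=0..6.
Cycle lengths of π_123 on ℤ/163ℤ: [18, 18, 18, 18, 18, 18, 18, 18, 18, 1]; 10 cycles in total.
n − c = 163 − 10 = 153; sign = (−1)^153 = -1.
Check: (123/163) = -1 by Zolotarev.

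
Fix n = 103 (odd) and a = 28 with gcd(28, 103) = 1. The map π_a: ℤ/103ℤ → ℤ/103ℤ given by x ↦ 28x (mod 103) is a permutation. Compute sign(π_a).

Start at x=59: 59 → 4 → 9 → 46 → 52 → 14 → 83 → … (one orbit).
Cycle lengths of π_28 on ℤ/103ℤ: [51, 51, 1]; 3 cycles in total.
n − c = 103 − 3 = 100; sign = (−1)^100 = +1.
Via Zolotarev, sign(π_{28}) = (28|103) = +1.

+1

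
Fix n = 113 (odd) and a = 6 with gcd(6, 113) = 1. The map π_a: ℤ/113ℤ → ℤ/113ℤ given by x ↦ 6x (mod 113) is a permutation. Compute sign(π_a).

Orbit of 35 under x↦6x: [35, 97, 17, 102, 47, 56, 110]… (length divides ord_113(6)).
2 cycles of lengths [112, 1].
2 cycles on 113: each ℓ→(−1)^(ℓ−1), product (−1)^111 = -1.

-1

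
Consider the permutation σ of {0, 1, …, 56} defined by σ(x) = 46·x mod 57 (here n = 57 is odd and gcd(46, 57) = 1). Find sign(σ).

-1

Orbit of 46 under x↦46x: [46, 7, 37, 49, 31, 1]… (length divides ord_57(46)).
Decompose π into cycles: lengths [6, 6, 6, 6, 6, 6, 6, 6, 6, 1, 1, 1] (12 cycles, including the fixed point 0).
57 − 12 = 45 transpositions; sign(π) = (−1)^45 = -1.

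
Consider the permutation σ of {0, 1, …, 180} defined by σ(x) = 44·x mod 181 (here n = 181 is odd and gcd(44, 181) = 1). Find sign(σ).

+1

Trace 38: π^k(38) = [38, 43, 82, 169, 15, 117, 80] for k=0..6.
The orbit structure of x ↦ 44x mod 181: 5 orbits of sizes [45, 45, 45, 45, 1].
sign(π) = (−1)^{n − #cycles} = (−1)^{181−5} = (−1)^176 = +1.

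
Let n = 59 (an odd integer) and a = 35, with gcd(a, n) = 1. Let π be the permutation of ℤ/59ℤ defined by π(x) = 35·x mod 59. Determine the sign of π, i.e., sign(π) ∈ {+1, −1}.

Trace 51: π^k(51) = [51, 15, 53, 26, 25, 49, 4] for k=0..6.
Cycle type of π: 29×2 + 1; total 3 cycles.
With 3 cycles on 59 points, sign = (−1)^{59−3} = +1.

+1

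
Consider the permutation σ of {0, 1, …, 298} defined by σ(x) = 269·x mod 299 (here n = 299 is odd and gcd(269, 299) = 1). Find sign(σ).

+1

Orbit of 94 under x↦269x: [94, 170, 282, 211, 248, 35, 146]… (length divides ord_299(269)).
Decompose π into cycles: lengths [33, 33, 33, 33, 33, 33, 33, 33, 11, 11, 3, 3, 3, 3, 1] (15 cycles, including the fixed point 0).
With 15 cycles on 299 points, sign = (−1)^{299−15} = +1.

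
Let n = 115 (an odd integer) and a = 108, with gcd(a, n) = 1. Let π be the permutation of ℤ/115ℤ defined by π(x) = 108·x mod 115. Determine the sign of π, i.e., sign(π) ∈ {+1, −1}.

Orbit of 72 under x↦108x: [72, 71, 78, 29, 27, 41, 58]… (length divides ord_115(108)).
Decompose π into cycles: lengths [44, 44, 11, 11, 4, 1] (6 cycles, including the fixed point 0).
n − c = 115 − 6 = 109; sign = (−1)^109 = -1.
Zolotarev: (108|115) = -1, matching the cycle-count sign.

-1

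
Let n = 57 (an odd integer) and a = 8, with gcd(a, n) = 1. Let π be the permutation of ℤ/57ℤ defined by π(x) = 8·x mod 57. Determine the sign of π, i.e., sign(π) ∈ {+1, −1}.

+1

Start at x=1: 1 → 8 → 7 → 56 → 49 → 50 → 1 (one orbit).
11 cycles of lengths [6, 6, 6, 6, 6, 6, 6, 6, 6, 2, 1].
With 11 cycles on 57 points, sign = (−1)^{57−11} = +1.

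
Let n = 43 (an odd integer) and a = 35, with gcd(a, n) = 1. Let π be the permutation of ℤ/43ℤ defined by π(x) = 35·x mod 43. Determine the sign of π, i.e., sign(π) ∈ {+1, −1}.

+1

Orbit of 35 under x↦35x: [35, 21, 4, 11, 41, 16, 1]… (length divides ord_43(35)).
7 cycles of lengths [7, 7, 7, 7, 7, 7, 1].
n − c = 43 − 7 = 36; sign = (−1)^36 = +1.
(35|43)_J = +1 (Zolotarev's lemma cross-check).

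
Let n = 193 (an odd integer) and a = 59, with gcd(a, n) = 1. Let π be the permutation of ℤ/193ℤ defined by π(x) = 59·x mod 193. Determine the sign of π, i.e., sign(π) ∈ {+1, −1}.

Orbit of 81 under x↦59x: [81, 147, 181, 64, 109, 62, 184]… (length divides ord_193(59)).
Decompose π into cycles: lengths [48, 48, 48, 48, 1] (5 cycles, including the fixed point 0).
Σ(ℓ_i−1) = 193−5 = 188; sign = (−1)^188 = +1.
Zolotarev: (59|193) = +1, matching the cycle-count sign.

+1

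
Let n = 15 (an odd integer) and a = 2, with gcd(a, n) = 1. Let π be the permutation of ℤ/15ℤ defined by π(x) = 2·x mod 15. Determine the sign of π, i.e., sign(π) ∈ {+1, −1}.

Orbit of 4 under x↦2x: [4, 8, 1, 2]… (length divides ord_15(2)).
π_2 has 5 disjoint cycles with lengths [4, 4, 4, 2, 1] on {0,…,14}.
Σ(ℓ_i−1) = 15−5 = 10; sign = (−1)^10 = +1.
Zolotarev: (2|15) = +1, matching the cycle-count sign.

+1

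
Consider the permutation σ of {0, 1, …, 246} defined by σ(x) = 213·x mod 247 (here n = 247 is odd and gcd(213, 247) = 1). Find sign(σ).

Orbit of 194 under x↦213x: [194, 73, 235, 161, 207, 125, 196]… (length divides ord_247(213)).
Cycle type of π: 36×6 + 9×2 + 4×3 + 1; total 12 cycles.
12 cycles on 247: each ℓ→(−1)^(ℓ−1), product (−1)^235 = -1.
Via Zolotarev, sign(π_{213}) = (213|247) = -1.

-1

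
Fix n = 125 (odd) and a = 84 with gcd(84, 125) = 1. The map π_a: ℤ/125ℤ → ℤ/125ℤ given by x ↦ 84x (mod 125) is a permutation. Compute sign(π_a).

Orbit of 26 under x↦84x: [26, 59, 81, 54, 36, 24, 16]… (length divides ord_125(84)).
Cycle type of π: 50×2 + 10×2 + 2×2 + 1; total 7 cycles.
n − c = 125 − 7 = 118; sign = (−1)^118 = +1.
Via Zolotarev, sign(π_{84}) = (84|125) = +1.

+1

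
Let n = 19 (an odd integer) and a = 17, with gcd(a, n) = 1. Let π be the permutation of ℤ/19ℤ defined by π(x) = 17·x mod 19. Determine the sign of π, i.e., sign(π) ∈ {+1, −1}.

+1

Trace 17: π^k(17) = [17, 4, 11, 16, 6, 7, 5] for k=0..6.
Cycle lengths of π_17 on ℤ/19ℤ: [9, 9, 1]; 3 cycles in total.
sign(π) = (−1)^{n − #cycles} = (−1)^{19−3} = (−1)^16 = +1.
Zolotarev: (17|19) = +1, matching the cycle-count sign.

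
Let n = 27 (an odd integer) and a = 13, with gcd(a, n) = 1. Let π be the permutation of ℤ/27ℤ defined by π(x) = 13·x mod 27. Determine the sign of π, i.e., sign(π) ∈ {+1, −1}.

+1

Trace 1: π^k(1) = [1, 13, 7, 10, 22, 16, 19] for k=0..6.
Cycle type of π: 9×2 + 3×2 + 1×3; total 7 cycles.
With 7 cycles on 27 points, sign = (−1)^{27−7} = +1.
Check: (13/27) = +1 by Zolotarev.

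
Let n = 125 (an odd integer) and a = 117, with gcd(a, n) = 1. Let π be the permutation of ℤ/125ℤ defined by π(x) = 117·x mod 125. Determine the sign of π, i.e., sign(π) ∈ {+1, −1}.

Orbit of 87 under x↦117x: [87, 54, 68, 81, 102, 59, 28]… (length divides ord_125(117)).
The orbit structure of x ↦ 117x mod 125: 4 orbits of sizes [100, 20, 4, 1].
125 − 4 = 121 transpositions; sign(π) = (−1)^121 = -1.
Zolotarev: (117|125) = -1, matching the cycle-count sign.

-1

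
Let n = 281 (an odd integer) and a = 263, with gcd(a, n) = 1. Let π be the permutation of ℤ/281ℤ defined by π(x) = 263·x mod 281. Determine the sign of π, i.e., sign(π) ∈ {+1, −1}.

Trace 273: π^k(273) = [273, 144, 218, 10, 101, 149, 128] for k=0..6.
3 cycles of lengths [140, 140, 1].
With 3 cycles on 281 points, sign = (−1)^{281−3} = +1.
The Jacobi symbol (263|281) = +1 (Zolotarev) agrees.

+1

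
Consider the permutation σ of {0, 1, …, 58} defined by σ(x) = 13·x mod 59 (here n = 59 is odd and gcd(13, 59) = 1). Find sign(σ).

-1

Orbit of 28 under x↦13x: [28, 10, 12, 38, 22, 50, 1]… (length divides ord_59(13)).
2 cycles of lengths [58, 1].
59 − 2 = 57 transpositions; sign(π) = (−1)^57 = -1.
(13|59)_J = -1 (Zolotarev's lemma cross-check).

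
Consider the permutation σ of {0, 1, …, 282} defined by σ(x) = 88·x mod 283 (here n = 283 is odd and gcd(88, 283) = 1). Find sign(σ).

Start at x=88: 88 → 103 → 8 → 138 → 258 → 64 → 255 → … (one orbit).
Decompose π into cycles: lengths [282, 1] (2 cycles, including the fixed point 0).
Σ(ℓ_i−1) = 283−2 = 281; sign = (−1)^281 = -1.
Via Zolotarev, sign(π_{88}) = (88|283) = -1.

-1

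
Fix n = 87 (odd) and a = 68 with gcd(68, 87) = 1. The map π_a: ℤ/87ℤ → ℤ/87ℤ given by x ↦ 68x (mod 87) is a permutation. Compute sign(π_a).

+1

Start at x=1: 1 → 68 → 13 → 14 → 82 → 8 → 22 → … (one orbit).
5 cycles of lengths [28, 28, 28, 2, 1].
87 − 5 = 82 transpositions; sign(π) = (−1)^82 = +1.
Check: (68/87) = +1 by Zolotarev.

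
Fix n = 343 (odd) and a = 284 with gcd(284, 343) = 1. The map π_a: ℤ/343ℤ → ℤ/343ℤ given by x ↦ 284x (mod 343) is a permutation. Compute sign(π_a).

+1

Trace 123: π^k(123) = [123, 289, 99, 333, 247, 176, 249] for k=0..6.
Decompose π into cycles: lengths [147, 147, 21, 21, 3, 3, 1] (7 cycles, including the fixed point 0).
With 7 cycles on 343 points, sign = (−1)^{343−7} = +1.
Via Zolotarev, sign(π_{284}) = (284|343) = +1.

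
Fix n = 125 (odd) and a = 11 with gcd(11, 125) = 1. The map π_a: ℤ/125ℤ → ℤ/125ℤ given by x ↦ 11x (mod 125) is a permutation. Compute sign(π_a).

Start at x=1: 1 → 11 → 121 → 81 → 16 → 51 → 61 → … (one orbit).
13 cycles of lengths [25, 25, 25, 25, 5, 5, 5, 5, 1, 1, 1, 1, 1].
Σ(ℓ_i−1) = 125−13 = 112; sign = (−1)^112 = +1.
Via Zolotarev, sign(π_{11}) = (11|125) = +1.

+1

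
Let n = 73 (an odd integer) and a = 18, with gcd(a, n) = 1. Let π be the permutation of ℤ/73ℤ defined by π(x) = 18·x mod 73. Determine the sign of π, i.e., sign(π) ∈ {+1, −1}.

+1

Trace 18: π^k(18) = [18, 32, 65, 2, 36, 64, 57] for k=0..6.
π_18 has 5 disjoint cycles with lengths [18, 18, 18, 18, 1] on {0,…,72}.
5 cycles on 73: each ℓ→(−1)^(ℓ−1), product (−1)^68 = +1.
The Jacobi symbol (18|73) = +1 (Zolotarev) agrees.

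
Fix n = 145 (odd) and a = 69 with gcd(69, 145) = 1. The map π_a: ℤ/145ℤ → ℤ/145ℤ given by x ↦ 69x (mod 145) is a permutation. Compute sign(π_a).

Orbit of 16 under x↦69x: [16, 89, 51, 39, 81, 79, 86]… (length divides ord_145(69)).
The orbit structure of x ↦ 69x mod 145: 8 orbits of sizes [28, 28, 28, 28, 28, 2, 2, 1].
n − c = 145 − 8 = 137; sign = (−1)^137 = -1.

-1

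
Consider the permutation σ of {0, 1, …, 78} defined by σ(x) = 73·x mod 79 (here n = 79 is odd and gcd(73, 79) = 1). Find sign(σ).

+1

Trace 5: π^k(5) = [5, 49, 22, 26, 2, 67, 72] for k=0..6.
3 cycles of lengths [39, 39, 1].
sign(π) = (−1)^{n − #cycles} = (−1)^{79−3} = (−1)^76 = +1.
Zolotarev: (73|79) = +1, matching the cycle-count sign.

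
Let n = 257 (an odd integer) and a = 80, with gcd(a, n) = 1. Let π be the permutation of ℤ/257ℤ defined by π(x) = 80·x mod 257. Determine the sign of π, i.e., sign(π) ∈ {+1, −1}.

-1

Orbit of 235 under x↦80x: [235, 39, 36, 53, 128, 217, 141]… (length divides ord_257(80)).
The orbit structure of x ↦ 80x mod 257: 2 orbits of sizes [256, 1].
Σ(ℓ_i−1) = 257−2 = 255; sign = (−1)^255 = -1.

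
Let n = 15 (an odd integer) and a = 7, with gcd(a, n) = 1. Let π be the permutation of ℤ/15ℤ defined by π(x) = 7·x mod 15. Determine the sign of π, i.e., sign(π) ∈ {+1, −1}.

Trace 4: π^k(4) = [4, 13, 1, 7] for k=0..3.
Cycle type of π: 4×3 + 1×3; total 6 cycles.
6 cycles on 15: each ℓ→(−1)^(ℓ−1), product (−1)^9 = -1.
(7|15)_J = -1 (Zolotarev's lemma cross-check).

-1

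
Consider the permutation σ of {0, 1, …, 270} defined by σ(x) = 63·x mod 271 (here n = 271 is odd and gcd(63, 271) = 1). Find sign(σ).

+1

Start at x=126: 126 → 79 → 99 → 4 → 252 → 158 → 198 → … (one orbit).
The orbit structure of x ↦ 63x mod 271: 3 orbits of sizes [135, 135, 1].
sign(π) = (−1)^{n − #cycles} = (−1)^{271−3} = (−1)^268 = +1.
(63|271)_J = +1 (Zolotarev's lemma cross-check).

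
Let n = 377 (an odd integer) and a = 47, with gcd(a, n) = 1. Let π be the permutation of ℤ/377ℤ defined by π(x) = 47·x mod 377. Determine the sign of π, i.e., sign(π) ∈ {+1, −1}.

Start at x=170: 170 → 73 → 38 → 278 → 248 → 346 → 51 → … (one orbit).
π_47 has 17 disjoint cycles with lengths [28, 28, 28, 28, 28, 28, 28, 28, 28, 28, 28, 28, 28, 4, 4, 4, 1] on {0,…,376}.
Σ(ℓ_i−1) = 377−17 = 360; sign = (−1)^360 = +1.

+1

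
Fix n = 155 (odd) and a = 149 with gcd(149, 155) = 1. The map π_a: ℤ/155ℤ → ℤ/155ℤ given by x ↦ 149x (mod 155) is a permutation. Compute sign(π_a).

Trace 94: π^k(94) = [94, 56, 129, 1, 149, 36] for k=0..5.
Cycle type of π: 6×20 + 3×10 + 2×2 + 1; total 33 cycles.
sign(π) = (−1)^{n − #cycles} = (−1)^{155−33} = (−1)^122 = +1.
Zolotarev: (149|155) = +1, matching the cycle-count sign.

+1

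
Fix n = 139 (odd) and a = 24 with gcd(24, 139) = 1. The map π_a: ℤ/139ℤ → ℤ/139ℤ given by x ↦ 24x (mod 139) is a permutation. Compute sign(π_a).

Orbit of 99 under x↦24x: [99, 13, 34, 121, 124, 57, 117]… (length divides ord_139(24)).
3 cycles of lengths [69, 69, 1].
sign(π) = (−1)^{n − #cycles} = (−1)^{139−3} = (−1)^136 = +1.
The Jacobi symbol (24|139) = +1 (Zolotarev) agrees.

+1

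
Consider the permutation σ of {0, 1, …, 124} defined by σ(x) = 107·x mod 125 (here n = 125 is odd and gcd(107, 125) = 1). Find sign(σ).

-1

Orbit of 32 under x↦107x: [32, 49, 118, 1, 107, 74, 43]… (length divides ord_125(107)).
12 cycles of lengths [20, 20, 20, 20, 20, 4, 4, 4, 4, 4, 4, 1].
n − c = 125 − 12 = 113; sign = (−1)^113 = -1.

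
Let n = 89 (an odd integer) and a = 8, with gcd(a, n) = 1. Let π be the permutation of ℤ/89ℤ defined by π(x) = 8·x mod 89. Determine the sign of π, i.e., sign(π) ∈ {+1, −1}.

+1

Orbit of 78 under x↦8x: [78, 1, 8, 64, 67, 2, 16]… (length divides ord_89(8)).
Decompose π into cycles: lengths [11, 11, 11, 11, 11, 11, 11, 11, 1] (9 cycles, including the fixed point 0).
89 − 9 = 80 transpositions; sign(π) = (−1)^80 = +1.
The Jacobi symbol (8|89) = +1 (Zolotarev) agrees.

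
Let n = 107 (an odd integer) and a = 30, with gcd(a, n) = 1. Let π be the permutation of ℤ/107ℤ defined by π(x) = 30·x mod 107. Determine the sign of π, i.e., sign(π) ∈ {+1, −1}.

Trace 85: π^k(85) = [85, 89, 102, 64, 101, 34, 57] for k=0..6.
Cycle lengths of π_30 on ℤ/107ℤ: [53, 53, 1]; 3 cycles in total.
With 3 cycles on 107 points, sign = (−1)^{107−3} = +1.
Check: (30/107) = +1 by Zolotarev.

+1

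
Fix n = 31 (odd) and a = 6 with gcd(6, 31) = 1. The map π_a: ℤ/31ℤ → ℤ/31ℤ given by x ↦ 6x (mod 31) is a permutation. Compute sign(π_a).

-1

Orbit of 30 under x↦6x: [30, 25, 26, 1, 6, 5]… (length divides ord_31(6)).
6 cycles of lengths [6, 6, 6, 6, 6, 1].
Σ(ℓ_i−1) = 31−6 = 25; sign = (−1)^25 = -1.
The Jacobi symbol (6|31) = -1 (Zolotarev) agrees.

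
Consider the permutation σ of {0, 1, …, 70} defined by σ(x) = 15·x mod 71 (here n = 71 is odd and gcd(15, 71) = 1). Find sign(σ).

Start at x=2: 2 → 30 → 24 → 5 → 4 → 60 → 48 → … (one orbit).
Cycle lengths of π_15 on ℤ/71ℤ: [35, 35, 1]; 3 cycles in total.
71 − 3 = 68 transpositions; sign(π) = (−1)^68 = +1.
Zolotarev: (15|71) = +1, matching the cycle-count sign.

+1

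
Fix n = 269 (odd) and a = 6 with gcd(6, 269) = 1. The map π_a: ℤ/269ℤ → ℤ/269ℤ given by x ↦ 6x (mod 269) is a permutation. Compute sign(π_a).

+1

Start at x=131: 131 → 248 → 143 → 51 → 37 → 222 → 256 → … (one orbit).
The orbit structure of x ↦ 6x mod 269: 3 orbits of sizes [134, 134, 1].
269 − 3 = 266 transpositions; sign(π) = (−1)^266 = +1.
Check: (6/269) = +1 by Zolotarev.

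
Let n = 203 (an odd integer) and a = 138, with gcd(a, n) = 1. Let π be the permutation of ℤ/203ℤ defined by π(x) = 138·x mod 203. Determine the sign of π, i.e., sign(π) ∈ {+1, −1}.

Trace 36: π^k(36) = [36, 96, 53, 6, 16, 178, 1] for k=0..6.
Decompose π into cycles: lengths [42, 42, 42, 42, 14, 14, 6, 1] (8 cycles, including the fixed point 0).
203 − 8 = 195 transpositions; sign(π) = (−1)^195 = -1.

-1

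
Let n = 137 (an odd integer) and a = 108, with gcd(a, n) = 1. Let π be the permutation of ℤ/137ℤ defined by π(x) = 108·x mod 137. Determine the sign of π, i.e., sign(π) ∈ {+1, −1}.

Start at x=88: 88 → 51 → 28 → 10 → 121 → 53 → 107 → … (one orbit).
The orbit structure of x ↦ 108x mod 137: 2 orbits of sizes [136, 1].
With 2 cycles on 137 points, sign = (−1)^{137−2} = -1.
The Jacobi symbol (108|137) = -1 (Zolotarev) agrees.

-1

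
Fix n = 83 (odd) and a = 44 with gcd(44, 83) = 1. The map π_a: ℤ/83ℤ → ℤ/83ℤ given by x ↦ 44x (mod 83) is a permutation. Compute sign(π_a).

+1

Start at x=4: 4 → 10 → 25 → 21 → 11 → 69 → 48 → … (one orbit).
Cycle lengths of π_44 on ℤ/83ℤ: [41, 41, 1]; 3 cycles in total.
n − c = 83 − 3 = 80; sign = (−1)^80 = +1.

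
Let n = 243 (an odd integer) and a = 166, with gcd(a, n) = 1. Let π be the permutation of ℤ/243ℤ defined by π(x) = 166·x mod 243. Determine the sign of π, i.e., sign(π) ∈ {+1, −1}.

+1

Trace 130: π^k(130) = [130, 196, 217, 58, 151, 37, 67] for k=0..6.
π_166 has 11 disjoint cycles with lengths [81, 81, 27, 27, 9, 9, 3, 3, 1, 1, 1] on {0,…,242}.
Σ(ℓ_i−1) = 243−11 = 232; sign = (−1)^232 = +1.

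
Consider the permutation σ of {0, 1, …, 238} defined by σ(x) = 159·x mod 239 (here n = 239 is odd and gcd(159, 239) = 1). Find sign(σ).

Orbit of 43 under x↦159x: [43, 145, 111, 202, 92, 49, 143]… (length divides ord_239(159)).
2 cycles of lengths [238, 1].
2 cycles on 239: each ℓ→(−1)^(ℓ−1), product (−1)^237 = -1.
Zolotarev: (159|239) = -1, matching the cycle-count sign.

-1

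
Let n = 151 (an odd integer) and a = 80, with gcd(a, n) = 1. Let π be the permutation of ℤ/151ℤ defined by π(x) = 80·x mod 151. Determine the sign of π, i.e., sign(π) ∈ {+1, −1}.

Start at x=42: 42 → 38 → 20 → 90 → 103 → 86 → 85 → … (one orbit).
3 cycles of lengths [75, 75, 1].
Σ(ℓ_i−1) = 151−3 = 148; sign = (−1)^148 = +1.
Zolotarev: (80|151) = +1, matching the cycle-count sign.

+1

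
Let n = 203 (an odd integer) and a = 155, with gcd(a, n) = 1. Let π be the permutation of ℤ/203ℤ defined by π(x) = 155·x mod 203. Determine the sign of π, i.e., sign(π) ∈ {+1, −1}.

-1

Trace 36: π^k(36) = [36, 99, 120, 127, 197, 85, 183] for k=0..6.
Cycle type of π: 28×7 + 1×7; total 14 cycles.
With 14 cycles on 203 points, sign = (−1)^{203−14} = -1.
Via Zolotarev, sign(π_{155}) = (155|203) = -1.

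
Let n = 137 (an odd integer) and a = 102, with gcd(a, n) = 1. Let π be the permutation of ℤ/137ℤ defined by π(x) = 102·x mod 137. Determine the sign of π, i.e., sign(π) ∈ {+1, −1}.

Start at x=89: 89 → 36 → 110 → 123 → 79 → 112 → 53 → … (one orbit).
Cycle type of π: 136 + 1; total 2 cycles.
sign(π) = (−1)^{n − #cycles} = (−1)^{137−2} = (−1)^135 = -1.

-1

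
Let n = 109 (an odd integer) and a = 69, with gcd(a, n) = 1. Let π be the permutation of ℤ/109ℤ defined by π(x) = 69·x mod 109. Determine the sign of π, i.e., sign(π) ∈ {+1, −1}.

Start at x=94: 94 → 55 → 89 → 37 → 46 → 13 → 25 → … (one orbit).
π_69 has 2 disjoint cycles with lengths [108, 1] on {0,…,108}.
2 cycles on 109: each ℓ→(−1)^(ℓ−1), product (−1)^107 = -1.
(69|109)_J = -1 (Zolotarev's lemma cross-check).

-1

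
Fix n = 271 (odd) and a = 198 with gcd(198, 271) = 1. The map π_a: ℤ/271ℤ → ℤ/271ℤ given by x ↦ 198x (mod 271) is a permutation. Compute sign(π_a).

+1

Orbit of 122 under x↦198x: [122, 37, 9, 156, 265, 167, 4]… (length divides ord_271(198)).
3 cycles of lengths [135, 135, 1].
271 − 3 = 268 transpositions; sign(π) = (−1)^268 = +1.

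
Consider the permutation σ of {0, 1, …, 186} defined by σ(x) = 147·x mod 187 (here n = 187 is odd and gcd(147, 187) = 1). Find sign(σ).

-1

Start at x=12: 12 → 81 → 126 → 9 → 14 → 1 → 147 → … (one orbit).
6 cycles of lengths [80, 80, 16, 5, 5, 1].
With 6 cycles on 187 points, sign = (−1)^{187−6} = -1.
The Jacobi symbol (147|187) = -1 (Zolotarev) agrees.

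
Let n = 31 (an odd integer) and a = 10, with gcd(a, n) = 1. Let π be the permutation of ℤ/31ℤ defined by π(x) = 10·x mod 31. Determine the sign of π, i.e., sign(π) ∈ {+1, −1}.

+1

Start at x=9: 9 → 28 → 1 → 10 → 7 → 8 → 18 → … (one orbit).
Cycle lengths of π_10 on ℤ/31ℤ: [15, 15, 1]; 3 cycles in total.
31 − 3 = 28 transpositions; sign(π) = (−1)^28 = +1.
Via Zolotarev, sign(π_{10}) = (10|31) = +1.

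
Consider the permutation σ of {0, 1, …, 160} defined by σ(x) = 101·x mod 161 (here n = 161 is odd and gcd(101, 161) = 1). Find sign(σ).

-1

Orbit of 54 under x↦101x: [54, 141, 73, 128, 48, 18, 47]… (length divides ord_161(101)).
π_101 has 6 disjoint cycles with lengths [66, 66, 11, 11, 6, 1] on {0,…,160}.
n − c = 161 − 6 = 155; sign = (−1)^155 = -1.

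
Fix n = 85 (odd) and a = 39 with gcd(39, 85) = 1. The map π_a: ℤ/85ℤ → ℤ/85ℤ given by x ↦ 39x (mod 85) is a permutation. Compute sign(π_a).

-1

Start at x=36: 36 → 44 → 16 → 29 → 26 → 79 → 21 → … (one orbit).
The orbit structure of x ↦ 39x mod 85: 8 orbits of sizes [16, 16, 16, 16, 16, 2, 2, 1].
8 cycles on 85: each ℓ→(−1)^(ℓ−1), product (−1)^77 = -1.
Zolotarev: (39|85) = -1, matching the cycle-count sign.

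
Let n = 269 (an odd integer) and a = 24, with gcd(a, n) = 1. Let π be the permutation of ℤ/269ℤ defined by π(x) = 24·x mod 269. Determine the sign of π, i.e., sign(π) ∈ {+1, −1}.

Orbit of 172 under x↦24x: [172, 93, 80, 37, 81, 61, 119]… (length divides ord_269(24)).
Cycle type of π: 67×4 + 1; total 5 cycles.
269 − 5 = 264 transpositions; sign(π) = (−1)^264 = +1.
(24|269)_J = +1 (Zolotarev's lemma cross-check).

+1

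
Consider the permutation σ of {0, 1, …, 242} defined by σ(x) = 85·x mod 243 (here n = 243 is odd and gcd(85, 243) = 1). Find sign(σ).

+1

Start at x=16: 16 → 145 → 175 → 52 → 46 → 22 → 169 → … (one orbit).
Cycle type of π: 81×2 + 27×2 + 9×2 + 3×2 + 1×3; total 11 cycles.
Σ(ℓ_i−1) = 243−11 = 232; sign = (−1)^232 = +1.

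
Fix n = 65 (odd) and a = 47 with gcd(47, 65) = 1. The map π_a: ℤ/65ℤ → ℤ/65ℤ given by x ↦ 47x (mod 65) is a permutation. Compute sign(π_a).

+1

Start at x=47: 47 → 64 → 18 → 1 → 47 (one orbit).
Cycle lengths of π_47 on ℤ/65ℤ: [4, 4, 4, 4, 4, 4, 4, 4, 4, 4, 4, 4, 4, 4, 4, 4, 1]; 17 cycles in total.
65 − 17 = 48 transpositions; sign(π) = (−1)^48 = +1.
(47|65)_J = +1 (Zolotarev's lemma cross-check).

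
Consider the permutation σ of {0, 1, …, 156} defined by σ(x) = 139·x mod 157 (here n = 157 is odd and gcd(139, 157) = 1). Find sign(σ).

Orbit of 47 under x↦139x: [47, 96, 156, 18, 147, 23, 57]… (length divides ord_157(139)).
2 cycles of lengths [156, 1].
sign(π) = (−1)^{n − #cycles} = (−1)^{157−2} = (−1)^155 = -1.
Check: (139/157) = -1 by Zolotarev.

-1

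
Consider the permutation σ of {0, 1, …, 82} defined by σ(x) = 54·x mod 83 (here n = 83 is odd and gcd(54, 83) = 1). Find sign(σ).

Orbit of 8 under x↦54x: [8, 17, 5, 21, 55, 65, 24]… (length divides ord_83(54)).
Cycle type of π: 82 + 1; total 2 cycles.
Σ(ℓ_i−1) = 83−2 = 81; sign = (−1)^81 = -1.
The Jacobi symbol (54|83) = -1 (Zolotarev) agrees.

-1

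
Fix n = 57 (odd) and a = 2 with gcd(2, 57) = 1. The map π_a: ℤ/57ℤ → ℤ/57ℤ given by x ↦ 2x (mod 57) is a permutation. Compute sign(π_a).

+1

Orbit of 8 under x↦2x: [8, 16, 32, 7, 14, 28, 56]… (length divides ord_57(2)).
5 cycles of lengths [18, 18, 18, 2, 1].
Σ(ℓ_i−1) = 57−5 = 52; sign = (−1)^52 = +1.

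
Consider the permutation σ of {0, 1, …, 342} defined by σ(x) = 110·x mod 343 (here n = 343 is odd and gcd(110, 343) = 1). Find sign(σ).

-1

Orbit of 263 under x↦110x: [263, 118, 289, 234, 15, 278, 53]… (length divides ord_343(110)).
4 cycles of lengths [294, 42, 6, 1].
n − c = 343 − 4 = 339; sign = (−1)^339 = -1.
Zolotarev: (110|343) = -1, matching the cycle-count sign.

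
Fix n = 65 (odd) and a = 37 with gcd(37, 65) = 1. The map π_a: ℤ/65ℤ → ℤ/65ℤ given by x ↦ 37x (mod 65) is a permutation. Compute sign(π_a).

Start at x=16: 16 → 7 → 64 → 28 → 61 → 47 → 49 → … (one orbit).
7 cycles of lengths [12, 12, 12, 12, 12, 4, 1].
7 cycles on 65: each ℓ→(−1)^(ℓ−1), product (−1)^58 = +1.

+1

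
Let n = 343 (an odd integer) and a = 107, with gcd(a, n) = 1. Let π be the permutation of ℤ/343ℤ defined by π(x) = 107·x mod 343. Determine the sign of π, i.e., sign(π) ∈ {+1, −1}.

+1

Orbit of 11 under x↦107x: [11, 148, 58, 32, 337, 44, 249]… (length divides ord_343(107)).
The orbit structure of x ↦ 107x mod 343: 7 orbits of sizes [147, 147, 21, 21, 3, 3, 1].
343 − 7 = 336 transpositions; sign(π) = (−1)^336 = +1.
(107|343)_J = +1 (Zolotarev's lemma cross-check).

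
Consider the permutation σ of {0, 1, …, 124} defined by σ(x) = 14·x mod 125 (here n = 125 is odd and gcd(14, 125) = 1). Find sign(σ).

Start at x=31: 31 → 59 → 76 → 64 → 21 → 44 → 116 → … (one orbit).
The orbit structure of x ↦ 14x mod 125: 7 orbits of sizes [50, 50, 10, 10, 2, 2, 1].
sign(π) = (−1)^{n − #cycles} = (−1)^{125−7} = (−1)^118 = +1.
Via Zolotarev, sign(π_{14}) = (14|125) = +1.

+1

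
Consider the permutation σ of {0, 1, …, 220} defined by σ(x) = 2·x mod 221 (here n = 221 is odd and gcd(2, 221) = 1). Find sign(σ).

Orbit of 16 under x↦2x: [16, 32, 64, 128, 35, 70, 140]… (length divides ord_221(2)).
12 cycles of lengths [24, 24, 24, 24, 24, 24, 24, 24, 12, 8, 8, 1].
sign(π) = (−1)^{n − #cycles} = (−1)^{221−12} = (−1)^209 = -1.
Check: (2/221) = -1 by Zolotarev.

-1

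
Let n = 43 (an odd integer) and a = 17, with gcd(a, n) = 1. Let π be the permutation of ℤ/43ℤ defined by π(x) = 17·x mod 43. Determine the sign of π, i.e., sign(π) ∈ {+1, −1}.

Trace 25: π^k(25) = [25, 38, 1, 17, 31, 11, 15] for k=0..6.
π_17 has 3 disjoint cycles with lengths [21, 21, 1] on {0,…,42}.
With 3 cycles on 43 points, sign = (−1)^{43−3} = +1.
Check: (17/43) = +1 by Zolotarev.

+1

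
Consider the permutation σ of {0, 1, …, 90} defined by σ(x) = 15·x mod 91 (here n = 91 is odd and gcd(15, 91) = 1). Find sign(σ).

-1

Start at x=15: 15 → 43 → 8 → 29 → 71 → 64 → 50 → … (one orbit).
The orbit structure of x ↦ 15x mod 91: 14 orbits of sizes [12, 12, 12, 12, 12, 12, 12, 1, 1, 1, 1, 1, 1, 1].
14 cycles on 91: each ℓ→(−1)^(ℓ−1), product (−1)^77 = -1.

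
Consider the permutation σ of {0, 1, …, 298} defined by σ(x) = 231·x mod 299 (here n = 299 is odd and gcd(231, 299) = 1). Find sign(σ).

+1

Start at x=185: 185 → 277 → 1 → 231 → 139 → 116 → 185 (one orbit).
Decompose π into cycles: lengths [6, 6, 6, 6, 6, 6, 6, 6, 6, 6, 6, 6, 6, 6, 6, 6, 6, 6, 6, 6, 6, 6, 6, 6, 6, 6, 6, 6, 6, 6, 6, 6, 6, 6, 6, 6, 6, 6, 6, 6, 6, 6, 6, 6, 6, 6, 1, 1, 1, 1, 1, 1, 1, 1, 1, 1, 1, 1, 1, 1, 1, 1, 1, 1, 1, 1, 1, 1, 1] (69 cycles, including the fixed point 0).
n − c = 299 − 69 = 230; sign = (−1)^230 = +1.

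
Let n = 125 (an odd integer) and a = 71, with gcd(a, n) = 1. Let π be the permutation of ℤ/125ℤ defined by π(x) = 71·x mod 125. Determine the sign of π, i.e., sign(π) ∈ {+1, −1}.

+1

Orbit of 56 under x↦71x: [56, 101, 46, 16, 11, 31, 76]… (length divides ord_125(71)).
Decompose π into cycles: lengths [25, 25, 25, 25, 5, 5, 5, 5, 1, 1, 1, 1, 1] (13 cycles, including the fixed point 0).
With 13 cycles on 125 points, sign = (−1)^{125−13} = +1.
(71|125)_J = +1 (Zolotarev's lemma cross-check).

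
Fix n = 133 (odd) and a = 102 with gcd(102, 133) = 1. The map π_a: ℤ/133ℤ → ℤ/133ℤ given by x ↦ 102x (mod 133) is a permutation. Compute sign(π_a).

Start at x=30: 30 → 1 → 102 → 30 (one orbit).
The orbit structure of x ↦ 102x mod 133: 45 orbits of sizes [3, 3, 3, 3, 3, 3, 3, 3, 3, 3, 3, 3, 3, 3, 3, 3, 3, 3, 3, 3, 3, 3, 3, 3, 3, 3, 3, 3, 3, 3, 3, 3, 3, 3, 3, 3, 3, 3, 3, 3, 3, 3, 3, 3, 1].
45 cycles on 133: each ℓ→(−1)^(ℓ−1), product (−1)^88 = +1.

+1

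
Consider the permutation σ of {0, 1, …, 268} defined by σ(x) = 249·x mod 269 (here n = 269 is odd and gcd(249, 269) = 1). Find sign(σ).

+1

Trace 25: π^k(25) = [25, 38, 47, 136, 239, 62, 105] for k=0..6.
Decompose π into cycles: lengths [67, 67, 67, 67, 1] (5 cycles, including the fixed point 0).
sign(π) = (−1)^{n − #cycles} = (−1)^{269−5} = (−1)^264 = +1.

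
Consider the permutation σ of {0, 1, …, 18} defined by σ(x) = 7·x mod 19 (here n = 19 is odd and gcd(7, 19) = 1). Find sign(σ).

Orbit of 1 under x↦7x: [1, 7, 11]… (length divides ord_19(7)).
π_7 has 7 disjoint cycles with lengths [3, 3, 3, 3, 3, 3, 1] on {0,…,18}.
With 7 cycles on 19 points, sign = (−1)^{19−7} = +1.
Via Zolotarev, sign(π_{7}) = (7|19) = +1.

+1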